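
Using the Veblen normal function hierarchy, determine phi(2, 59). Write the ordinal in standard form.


phi(2, 59):
phi(2, beta) = zeta_beta (the beta-th zeta number, fixed point of epsilon).
phi(2, 59) = zeta_59

zeta_59


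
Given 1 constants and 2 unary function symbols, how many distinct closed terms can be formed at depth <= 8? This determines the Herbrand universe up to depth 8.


Herbrand terms by depth:
Depth 0: 1 constants
Depth 1: 2 new terms (running total: 3)
Depth 2: 4 new terms (running total: 7)
Depth 3: 8 new terms (running total: 15)
Depth 4: 16 new terms (running total: 31)
Depth 5: 32 new terms (running total: 63)
Depth 6: 64 new terms (running total: 127)
Depth 7: 128 new terms (running total: 255)
Depth 8: 256 new terms (running total: 511)
Total distinct ground terms = 511

511


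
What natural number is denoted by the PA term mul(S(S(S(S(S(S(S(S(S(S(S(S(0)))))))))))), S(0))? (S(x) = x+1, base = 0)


mul(S^12(0), S^1(0)):
S^12(0) = 12
S^1(0) = 1
12 * 1 = 12

12


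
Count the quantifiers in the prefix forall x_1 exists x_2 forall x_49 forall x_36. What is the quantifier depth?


Quantifier prefix has 4 quantifier symbols.
Quantifier depth = 4

4


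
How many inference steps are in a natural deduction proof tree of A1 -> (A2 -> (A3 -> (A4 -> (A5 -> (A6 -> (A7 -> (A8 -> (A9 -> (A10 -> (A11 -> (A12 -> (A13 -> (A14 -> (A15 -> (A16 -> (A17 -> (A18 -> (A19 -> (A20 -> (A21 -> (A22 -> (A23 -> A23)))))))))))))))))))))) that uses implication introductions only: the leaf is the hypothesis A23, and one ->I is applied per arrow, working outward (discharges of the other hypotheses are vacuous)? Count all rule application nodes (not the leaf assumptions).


The formula has 23 arrows (->); its innermost consequent A23 is one of the antecedents,
so the proof starts from the hypothesis leaf A23 (not a rule application) and closes one arrow per ->I.
Building A1 -> (A2 -> (A3 -> (A4 -> (A5 -> (A6 -> (A7 -> (A8 -> (A9 -> (A10 -> (A11 -> (A12 -> (A13 -> (A14 -> (A15 -> (A16 -> (A17 -> (A18 -> (A19 -> (A20 -> (A21 -> (A22 -> (A23 -> A23)))))))))))))))))))))) therefore takes 23 nested implication introductions.
Total inference nodes = 23

23


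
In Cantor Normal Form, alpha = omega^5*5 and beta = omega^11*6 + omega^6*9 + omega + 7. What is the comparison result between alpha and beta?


Compare term by term from highest exponent:
alpha = omega^5*5
beta = omega^11*6 + omega^6*9 + omega + 7
Term 1: alpha has omega^5*5, beta has omega^11*6
Term 2: alpha has omega^0*0, beta has omega^6*9
Term 3: alpha has omega^0*0, beta has omega^1*1
Term 4: alpha has omega^0*0, beta has omega^0*7
Result: alpha < beta

alpha < beta


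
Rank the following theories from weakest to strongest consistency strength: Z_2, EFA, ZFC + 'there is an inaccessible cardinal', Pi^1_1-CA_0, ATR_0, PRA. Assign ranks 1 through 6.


Ordering by consistency strength:
1. EFA
2. PRA
3. ATR_0
4. Pi^1_1-CA_0
5. Z_2
6. ZFC + 'there is an inaccessible cardinal'


Z_2=5, EFA=1, ZFC + 'there is an inaccessible cardinal'=6, Pi^1_1-CA_0=4, ATR_0=3, PRA=2


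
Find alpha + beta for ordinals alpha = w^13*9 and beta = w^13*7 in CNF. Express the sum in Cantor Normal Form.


Ordinal addition w^13*9 + w^13*7:
Both terms have the same exponent 13.
w^e*c + w^e*d = w^e*(c+d).
Result = w^13*(9+7) = w^13*16

w^13*16


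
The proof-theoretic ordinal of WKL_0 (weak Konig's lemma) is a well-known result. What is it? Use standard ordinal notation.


The proof-theoretic ordinal of WKL_0 (weak Konig's lemma) is a standard result in ordinal analysis.
This ordinal is the supremum of order types of primitive recursive well-orderings
that the theory can prove to be well-ordered.
For WKL_0 (weak Konig's lemma), the proof-theoretic ordinal is omega^omega.

omega^omega


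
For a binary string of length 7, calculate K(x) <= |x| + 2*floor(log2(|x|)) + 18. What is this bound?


floor(log2(7)) = 2
2 * 2 = 4
K(x) <= 7 + 4 + 18 = 29

29


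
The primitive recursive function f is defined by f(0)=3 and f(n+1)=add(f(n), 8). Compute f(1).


f(0) = 3
f(1) = add(f(0), 8) = add(3, 8) = 11


11


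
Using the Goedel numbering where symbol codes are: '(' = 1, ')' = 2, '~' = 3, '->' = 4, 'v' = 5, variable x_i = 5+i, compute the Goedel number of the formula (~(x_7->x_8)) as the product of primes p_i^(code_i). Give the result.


Formula: (~(x_7->x_8))
Symbol codes: [1, 3, 1, 12, 4, 13, 2, 2]
Primes: [2, 3, 5, 7, 11, 13, 17, 19]
p_1^1 = 2^1 = 2
p_2^3 = 3^3 = 27
p_3^1 = 5^1 = 5
p_4^12 = 7^12 = 13841287201
p_5^4 = 11^4 = 14641
p_6^13 = 13^13 = 302875106592253
p_7^2 = 17^2 = 289
p_8^2 = 19^2 = 361
Product = 1728938756125297117864099974883135590

1728938756125297117864099974883135590


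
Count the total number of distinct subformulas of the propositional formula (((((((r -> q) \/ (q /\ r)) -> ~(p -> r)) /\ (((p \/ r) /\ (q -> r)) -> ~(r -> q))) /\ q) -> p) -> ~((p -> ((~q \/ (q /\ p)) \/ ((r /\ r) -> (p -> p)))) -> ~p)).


Formula: (((((((r -> q) \/ (q /\ r)) -> ~(p -> r)) /\ (((p \/ r) /\ (q -> r)) -> ~(r -> q))) /\ q) -> p) -> ~((p -> ((~q \/ (q /\ p)) \/ ((r /\ r) -> (p -> p)))) -> ~p))
Subformulas found:
  1. r
  2. q
  3. p
  4. ~p
  5. ~q
  6. (r -> q)
  7. (q /\ p)
  8. (q /\ r)
  9. (r /\ r)
  10. (p -> p)
  11. (q -> r)
  12. (p -> r)
  13. (p \/ r)
  14. ~(p -> r)
  15. ~(r -> q)
  16. (~q \/ (q /\ p))
  17. ((r -> q) \/ (q /\ r))
  18. ((p \/ r) /\ (q -> r))
  19. ((r /\ r) -> (p -> p))
  20. (((r -> q) \/ (q /\ r)) -> ~(p -> r))
  21. (((p \/ r) /\ (q -> r)) -> ~(r -> q))
  22. ((~q \/ (q /\ p)) \/ ((r /\ r) -> (p -> p)))
  23. (p -> ((~q \/ (q /\ p)) \/ ((r /\ r) -> (p -> p))))
  24. ((p -> ((~q \/ (q /\ p)) \/ ((r /\ r) -> (p -> p)))) -> ~p)
  25. ~((p -> ((~q \/ (q /\ p)) \/ ((r /\ r) -> (p -> p)))) -> ~p)
  26. ((((r -> q) \/ (q /\ r)) -> ~(p -> r)) /\ (((p \/ r) /\ (q -> r)) -> ~(r -> q)))
  27. (((((r -> q) \/ (q /\ r)) -> ~(p -> r)) /\ (((p \/ r) /\ (q -> r)) -> ~(r -> q))) /\ q)
  28. ((((((r -> q) \/ (q /\ r)) -> ~(p -> r)) /\ (((p \/ r) /\ (q -> r)) -> ~(r -> q))) /\ q) -> p)
  29. (((((((r -> q) \/ (q /\ r)) -> ~(p -> r)) /\ (((p \/ r) /\ (q -> r)) -> ~(r -> q))) /\ q) -> p) -> ~((p -> ((~q \/ (q /\ p)) \/ ((r /\ r) -> (p -> p)))) -> ~p))
Total distinct subformulas = 29

29


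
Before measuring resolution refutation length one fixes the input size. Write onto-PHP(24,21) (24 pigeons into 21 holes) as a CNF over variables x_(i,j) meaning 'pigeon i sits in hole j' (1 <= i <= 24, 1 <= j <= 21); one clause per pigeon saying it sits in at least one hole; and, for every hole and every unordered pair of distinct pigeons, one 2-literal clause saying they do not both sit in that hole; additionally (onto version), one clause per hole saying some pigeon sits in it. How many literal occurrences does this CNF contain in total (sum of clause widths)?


onto-PHP(24,21): 24 pigeons, 21 holes, 24*21 = 504 variables.
- pigeon clauses: one per pigeon -> 24 clauses of width 21 -> 504 literals
- hole clauses: 21 holes * C(24,2) = 21 * 276 -> 5796 clauses of width 2 -> 11592 literals
- onto clauses: one per hole -> 21 clauses of width 24 -> 504 literals
Total literal occurrences = 504 + 11592 + 504 = 12600

12600


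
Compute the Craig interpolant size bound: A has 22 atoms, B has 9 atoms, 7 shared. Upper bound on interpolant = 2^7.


Shared atoms = 7
Craig interpolant size bound = 2^7
= 128

128


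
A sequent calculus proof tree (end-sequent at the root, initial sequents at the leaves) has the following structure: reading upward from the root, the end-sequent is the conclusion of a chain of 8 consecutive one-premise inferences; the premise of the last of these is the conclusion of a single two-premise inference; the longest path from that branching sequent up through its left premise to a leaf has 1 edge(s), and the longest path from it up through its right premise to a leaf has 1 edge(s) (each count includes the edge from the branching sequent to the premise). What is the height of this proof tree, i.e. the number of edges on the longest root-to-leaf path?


Longest path through the left premise: 1 edges (measured from the branching sequent)
Longest path through the right premise: 1 edges
Height of the subtree rooted at the branching sequent: max(1, 1) = 1
The branching sequent sits 8 edges above the root (the chain of one-premise inferences), so height = 1 + 8 = 9

9


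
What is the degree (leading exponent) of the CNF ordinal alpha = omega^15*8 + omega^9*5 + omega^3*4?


CNF: omega^15*8 + omega^9*5 + omega^3*4
The leading term is omega^15*8, which has exponent 15.

15


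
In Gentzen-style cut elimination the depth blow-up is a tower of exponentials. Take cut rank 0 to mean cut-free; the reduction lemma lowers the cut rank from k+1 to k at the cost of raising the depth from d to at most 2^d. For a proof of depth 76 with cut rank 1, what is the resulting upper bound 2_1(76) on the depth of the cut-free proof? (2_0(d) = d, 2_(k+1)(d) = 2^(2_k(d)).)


Each rank reduction sends depth d to at most 2^d; cut rank r needs r reductions.
2_0(76) = 76
2_1(76) = 2^76 = 75557863725914323419136
Cut-free depth bound = 75557863725914323419136

75557863725914323419136


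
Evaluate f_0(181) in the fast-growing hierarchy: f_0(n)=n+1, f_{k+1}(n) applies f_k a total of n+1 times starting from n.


f_0(181) = 181 + 1 = 182

182


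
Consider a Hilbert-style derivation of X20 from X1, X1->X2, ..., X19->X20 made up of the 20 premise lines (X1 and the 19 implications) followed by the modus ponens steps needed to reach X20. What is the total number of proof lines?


We have 20 premise lines: X1 and 19 implications.
Each implication is detached once by MP, giving 19 MP lines.
20 premise lines + 19 MP lines = 39 total lines.

39


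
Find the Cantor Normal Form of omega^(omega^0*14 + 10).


omega^(omega^0*14 + 10):
omega^0 = 1, so the exponent is 14 + 10 = 24 (finite ordinal addition).
Result = omega^24, already a single CNF term.

omega^24


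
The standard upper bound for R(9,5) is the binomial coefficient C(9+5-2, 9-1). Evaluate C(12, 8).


R(9,5) <= C(9+5-2, 9-1) = C(12, 8)
C(12, 8) = 12! / (8! * 4!)
= 495

495


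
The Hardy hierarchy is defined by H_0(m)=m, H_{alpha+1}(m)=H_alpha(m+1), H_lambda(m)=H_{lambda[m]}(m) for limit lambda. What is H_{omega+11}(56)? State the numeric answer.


H_{omega+11}(56):
Unwind the 11 successor steps: H_{omega+11}(56) = H_omega(56+11) = H_omega(67).
H_omega(m) = H_m(m) = m + m = 2m.
Result = 2 * 67 = 134

134


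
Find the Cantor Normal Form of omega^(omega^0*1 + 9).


omega^(omega^0*1 + 9):
omega^0 = 1, so the exponent is 1 + 9 = 10 (finite ordinal addition).
Result = omega^10, already a single CNF term.

omega^10


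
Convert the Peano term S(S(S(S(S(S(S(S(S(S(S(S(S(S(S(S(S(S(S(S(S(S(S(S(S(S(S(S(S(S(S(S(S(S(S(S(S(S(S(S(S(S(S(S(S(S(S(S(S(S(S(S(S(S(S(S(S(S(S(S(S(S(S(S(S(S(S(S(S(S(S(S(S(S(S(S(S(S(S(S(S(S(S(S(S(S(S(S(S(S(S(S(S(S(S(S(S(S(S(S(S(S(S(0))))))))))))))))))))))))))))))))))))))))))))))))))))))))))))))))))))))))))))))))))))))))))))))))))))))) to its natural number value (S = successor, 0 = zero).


Counting successors applied to 0:
103 applications of S to 0 = 103

103


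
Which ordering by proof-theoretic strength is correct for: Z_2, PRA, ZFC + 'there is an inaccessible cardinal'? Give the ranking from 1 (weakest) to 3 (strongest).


Ordering by consistency strength:
1. PRA
2. Z_2
3. ZFC + 'there is an inaccessible cardinal'


Z_2=2, PRA=1, ZFC + 'there is an inaccessible cardinal'=3


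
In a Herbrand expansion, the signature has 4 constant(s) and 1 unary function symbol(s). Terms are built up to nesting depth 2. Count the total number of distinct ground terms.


Herbrand terms by depth:
Depth 0: 4 constants
Depth 1: 4 new terms (running total: 8)
Depth 2: 4 new terms (running total: 12)
Total distinct ground terms = 12

12


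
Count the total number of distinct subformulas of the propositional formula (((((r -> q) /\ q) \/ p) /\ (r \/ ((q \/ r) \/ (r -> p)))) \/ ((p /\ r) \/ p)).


Formula: (((((r -> q) /\ q) \/ p) /\ (r \/ ((q \/ r) \/ (r -> p)))) \/ ((p /\ r) \/ p))
Subformulas found:
  1. q
  2. r
  3. p
  4. (p /\ r)
  5. (r -> q)
  6. (q \/ r)
  7. (r -> p)
  8. ((r -> q) /\ q)
  9. ((p /\ r) \/ p)
  10. ((q \/ r) \/ (r -> p))
  11. (((r -> q) /\ q) \/ p)
  12. (r \/ ((q \/ r) \/ (r -> p)))
  13. ((((r -> q) /\ q) \/ p) /\ (r \/ ((q \/ r) \/ (r -> p))))
  14. (((((r -> q) /\ q) \/ p) /\ (r \/ ((q \/ r) \/ (r -> p)))) \/ ((p /\ r) \/ p))
Total distinct subformulas = 14

14


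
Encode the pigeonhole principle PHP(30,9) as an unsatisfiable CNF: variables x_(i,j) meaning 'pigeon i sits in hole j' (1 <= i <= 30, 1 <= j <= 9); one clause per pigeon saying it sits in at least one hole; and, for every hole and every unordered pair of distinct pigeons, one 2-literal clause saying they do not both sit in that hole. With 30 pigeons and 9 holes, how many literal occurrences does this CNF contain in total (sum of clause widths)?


PHP(30,9): 30 pigeons, 9 holes, 30*9 = 270 variables.
- pigeon clauses: one per pigeon -> 30 clauses of width 9 -> 270 literals
- hole clauses: 9 holes * C(30,2) = 9 * 435 -> 3915 clauses of width 2 -> 7830 literals
Total literal occurrences = 270 + 7830 = 8100

8100


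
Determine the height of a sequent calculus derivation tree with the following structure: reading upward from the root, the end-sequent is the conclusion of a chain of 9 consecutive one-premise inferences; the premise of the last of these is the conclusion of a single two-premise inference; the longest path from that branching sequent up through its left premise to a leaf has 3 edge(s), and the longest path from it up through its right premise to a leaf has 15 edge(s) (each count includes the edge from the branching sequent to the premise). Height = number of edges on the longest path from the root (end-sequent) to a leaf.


Longest path through the left premise: 3 edges (measured from the branching sequent)
Longest path through the right premise: 15 edges
Height of the subtree rooted at the branching sequent: max(3, 15) = 15
The branching sequent sits 9 edges above the root (the chain of one-premise inferences), so height = 15 + 9 = 24

24


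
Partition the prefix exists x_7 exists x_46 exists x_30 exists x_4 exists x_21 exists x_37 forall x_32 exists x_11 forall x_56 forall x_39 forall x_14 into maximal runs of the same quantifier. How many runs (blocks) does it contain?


Alternations = 3.
Blocks = alternations + 1 = 4

4


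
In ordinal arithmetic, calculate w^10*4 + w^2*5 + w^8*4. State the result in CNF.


Ordinal addition (w^10*4 + w^2*5) + w^8*4:
alpha's leading term has exponent 10 > beta's exponent 8, so it survives.
alpha's tail term has exponent 2 < beta's exponent 8, so it is absorbed by beta.
In ordinal addition, any term followed by a strictly larger-exponent term is absorbed.
Result = w^10*4 + w^8*4

w^10*4 + w^8*4


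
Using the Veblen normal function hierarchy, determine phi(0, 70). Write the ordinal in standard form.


phi(0, 70):
phi(0, beta) = omega^beta by definition.
phi(0, 70) = omega^70

omega^70


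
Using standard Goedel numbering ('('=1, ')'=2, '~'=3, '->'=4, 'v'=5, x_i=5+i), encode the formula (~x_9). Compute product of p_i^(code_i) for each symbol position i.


Formula: (~x_9)
Symbol codes: [1, 3, 14, 2]
Primes: [2, 3, 5, 7]
p_1^1 = 2^1 = 2
p_2^3 = 3^3 = 27
p_3^14 = 5^14 = 6103515625
p_4^2 = 7^2 = 49
Product = 16149902343750

16149902343750


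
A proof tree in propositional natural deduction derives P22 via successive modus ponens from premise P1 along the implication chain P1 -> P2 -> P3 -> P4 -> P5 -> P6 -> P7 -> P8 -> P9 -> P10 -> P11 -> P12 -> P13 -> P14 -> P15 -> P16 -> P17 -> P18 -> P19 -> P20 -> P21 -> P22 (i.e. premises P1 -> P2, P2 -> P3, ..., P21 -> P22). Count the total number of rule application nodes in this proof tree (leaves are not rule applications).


We have a chain: P1 -> P2 -> P3 -> P4 -> P5 -> P6 -> P7 -> P8 -> P9 -> P10 -> P11 -> P12 -> P13 -> P14 -> P15 -> P16 -> P17 -> P18 -> P19 -> P20 -> P21 -> P22.
Each modus ponens application produces the next variable.
The chain has 22 propositions, so 22-1 = 21 modus ponens steps.
Total inference nodes = 21

21


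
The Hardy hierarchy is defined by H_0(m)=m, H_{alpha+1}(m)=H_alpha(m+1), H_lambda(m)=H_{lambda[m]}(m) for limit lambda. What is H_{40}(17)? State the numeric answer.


H_40(17):
For finite ordinals k, H_k(n) = n + k (each successor step adds 1).
H_40(17) = 17 + 40 = 57

57


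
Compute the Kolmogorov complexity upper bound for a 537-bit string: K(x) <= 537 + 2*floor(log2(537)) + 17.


floor(log2(537)) = 9
2 * 9 = 18
K(x) <= 537 + 18 + 17 = 572

572


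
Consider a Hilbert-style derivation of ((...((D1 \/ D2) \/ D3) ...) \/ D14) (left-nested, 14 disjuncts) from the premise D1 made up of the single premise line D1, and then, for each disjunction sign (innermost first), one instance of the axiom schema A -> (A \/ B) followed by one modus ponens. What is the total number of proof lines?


Building the left-nested 14-ary disjunction from D1:
- 1 premise line (D1)
- 14 disjuncts means 13 disjunction signs; each needs 1 axiom instance + 1 MP = 2 lines: 2 * 13 = 26
Total = 1 + 26 = 27 lines.

27


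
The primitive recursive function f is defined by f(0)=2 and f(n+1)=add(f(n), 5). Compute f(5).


f(0) = 2
f(1) = add(f(0), 5) = add(2, 5) = 7
f(2) = add(f(1), 5) = add(7, 5) = 12
f(3) = add(f(2), 5) = add(12, 5) = 17
f(4) = add(f(3), 5) = add(17, 5) = 22
f(5) = add(f(4), 5) = add(22, 5) = 27


27


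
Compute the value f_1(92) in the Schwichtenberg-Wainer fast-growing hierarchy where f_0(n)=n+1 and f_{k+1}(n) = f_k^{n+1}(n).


f_1(92) = f_0^93(92)
f_0 adds 1 each time, applied 93 times.
f_1(92) = 92 + 93 = 185

185


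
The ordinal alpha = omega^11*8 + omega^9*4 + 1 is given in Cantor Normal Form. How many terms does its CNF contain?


CNF: omega^11*8 + omega^9*4 + 1
Count the summands separated by '+':
  term 1: omega^11*8
  term 2: omega^9*4
  term 3: 1
Total terms = 3

3


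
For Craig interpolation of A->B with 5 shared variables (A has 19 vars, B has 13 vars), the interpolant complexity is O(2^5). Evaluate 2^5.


Shared atoms = 5
Craig interpolant size bound = 2^5
= 32

32


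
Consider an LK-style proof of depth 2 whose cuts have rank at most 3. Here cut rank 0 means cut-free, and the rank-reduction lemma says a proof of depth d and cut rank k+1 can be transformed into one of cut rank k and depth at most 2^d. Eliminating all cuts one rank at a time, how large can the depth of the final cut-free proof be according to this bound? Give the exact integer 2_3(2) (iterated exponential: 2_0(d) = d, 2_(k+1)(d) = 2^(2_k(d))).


Each rank reduction sends depth d to at most 2^d; cut rank r needs r reductions.
2_0(2) = 2
2_1(2) = 2^2 = 4
2_2(2) = 2^4 = 16
2_3(2) = 2^16 = 65536
Cut-free depth bound = 65536

65536


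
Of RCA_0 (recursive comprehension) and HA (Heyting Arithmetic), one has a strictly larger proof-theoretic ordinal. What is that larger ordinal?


Proof-theoretic ordinal of RCA_0 (recursive comprehension): omega^omega
Proof-theoretic ordinal of HA (Heyting Arithmetic): epsilon_0
Comparing: omega^omega < epsilon_0.
The larger ordinal is epsilon_0 (from HA (Heyting Arithmetic)).

epsilon_0


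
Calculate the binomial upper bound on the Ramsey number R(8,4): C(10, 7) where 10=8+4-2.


R(8,4) <= C(8+4-2, 8-1) = C(10, 7)
C(10, 7) = 10! / (7! * 3!)
= 120

120


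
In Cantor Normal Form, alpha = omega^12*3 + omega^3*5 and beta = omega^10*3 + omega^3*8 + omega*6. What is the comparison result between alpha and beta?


Compare term by term from highest exponent:
alpha = omega^12*3 + omega^3*5
beta = omega^10*3 + omega^3*8 + omega*6
Term 1: alpha has omega^12*3, beta has omega^10*3
Term 2: alpha has omega^3*5, beta has omega^3*8
Term 3: alpha has omega^0*0, beta has omega^1*6
Result: alpha > beta

alpha > beta


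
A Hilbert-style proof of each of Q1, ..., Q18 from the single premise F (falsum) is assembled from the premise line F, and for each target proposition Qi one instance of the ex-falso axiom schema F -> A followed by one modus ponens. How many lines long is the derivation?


Ex falso, line by line:
- 1 premise line (F)
- 18 targets, each needing 1 axiom instance (F -> Qi) + 1 MP = 2 lines: 2 * 18 = 36
Total = 1 + 36 = 37 lines.

37


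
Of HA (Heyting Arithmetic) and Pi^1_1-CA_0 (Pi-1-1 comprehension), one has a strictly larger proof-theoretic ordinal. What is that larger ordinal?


Proof-theoretic ordinal of HA (Heyting Arithmetic): epsilon_0
Proof-theoretic ordinal of Pi^1_1-CA_0 (Pi-1-1 comprehension): psi_0(Omega_omega)
Comparing: epsilon_0 < psi_0(Omega_omega).
The larger ordinal is psi_0(Omega_omega) (from Pi^1_1-CA_0 (Pi-1-1 comprehension)).

psi_0(Omega_omega)


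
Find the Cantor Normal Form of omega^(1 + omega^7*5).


omega^(1 + omega^7*5):
In ordinal addition a term is absorbed by a following term of strictly larger exponent: 0 < 7, so 1 + omega^7*5 = omega^7*5.
omega raised to a CNF ordinal is a single CNF term: Result = omega^(omega^7*5)

omega^(omega^7*5)


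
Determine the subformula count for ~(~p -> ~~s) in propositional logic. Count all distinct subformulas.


Formula: ~(~p -> ~~s)
Subformulas found:
  1. s
  2. p
  3. ~p
  4. ~s
  5. ~~s
  6. (~p -> ~~s)
  7. ~(~p -> ~~s)
Total distinct subformulas = 7

7


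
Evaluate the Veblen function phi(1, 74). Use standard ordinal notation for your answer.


phi(1, 74):
phi(1, beta) = epsilon_beta (the beta-th epsilon number).
phi(1, 74) = epsilon_74

epsilon_74


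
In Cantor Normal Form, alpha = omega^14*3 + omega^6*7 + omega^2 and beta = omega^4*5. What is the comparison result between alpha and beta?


Compare term by term from highest exponent:
alpha = omega^14*3 + omega^6*7 + omega^2
beta = omega^4*5
Term 1: alpha has omega^14*3, beta has omega^4*5
Term 2: alpha has omega^6*7, beta has omega^0*0
Term 3: alpha has omega^2*1, beta has omega^0*0
Result: alpha > beta

alpha > beta


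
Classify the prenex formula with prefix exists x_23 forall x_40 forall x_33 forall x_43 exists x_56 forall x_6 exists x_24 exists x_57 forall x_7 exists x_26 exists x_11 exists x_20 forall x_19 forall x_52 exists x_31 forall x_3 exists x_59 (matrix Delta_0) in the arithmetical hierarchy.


Leading quantifier is exists, so the class is Sigma.
Number of quantifier blocks = alternations + 1 = 10 + 1 = 11.
Classification: Sigma_11

Sigma_11


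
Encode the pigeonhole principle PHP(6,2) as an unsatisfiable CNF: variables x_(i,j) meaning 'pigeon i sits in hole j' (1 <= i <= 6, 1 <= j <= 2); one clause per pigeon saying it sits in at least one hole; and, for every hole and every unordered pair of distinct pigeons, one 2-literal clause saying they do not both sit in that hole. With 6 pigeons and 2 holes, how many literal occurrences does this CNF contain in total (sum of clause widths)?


PHP(6,2): 6 pigeons, 2 holes, 6*2 = 12 variables.
- pigeon clauses: one per pigeon -> 6 clauses of width 2 -> 12 literals
- hole clauses: 2 holes * C(6,2) = 2 * 15 -> 30 clauses of width 2 -> 60 literals
Total literal occurrences = 12 + 60 = 72

72


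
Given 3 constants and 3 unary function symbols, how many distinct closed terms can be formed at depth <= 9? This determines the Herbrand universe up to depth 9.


Herbrand terms by depth:
Depth 0: 3 constants
Depth 1: 9 new terms (running total: 12)
Depth 2: 27 new terms (running total: 39)
Depth 3: 81 new terms (running total: 120)
Depth 4: 243 new terms (running total: 363)
Depth 5: 729 new terms (running total: 1092)
Depth 6: 2187 new terms (running total: 3279)
Depth 7: 6561 new terms (running total: 9840)
Depth 8: 19683 new terms (running total: 29523)
Depth 9: 59049 new terms (running total: 88572)
Total distinct ground terms = 88572

88572


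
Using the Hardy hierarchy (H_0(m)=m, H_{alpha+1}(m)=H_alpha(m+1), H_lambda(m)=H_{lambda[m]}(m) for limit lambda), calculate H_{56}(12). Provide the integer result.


H_56(12):
For finite ordinals k, H_k(n) = n + k (each successor step adds 1).
H_56(12) = 12 + 56 = 68

68


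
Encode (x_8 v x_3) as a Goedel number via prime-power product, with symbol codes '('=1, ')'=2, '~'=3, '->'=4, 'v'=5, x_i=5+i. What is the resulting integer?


Formula: (x_8 v x_3)
Symbol codes: [1, 13, 5, 8, 2]
Primes: [2, 3, 5, 7, 11]
p_1^1 = 2^1 = 2
p_2^13 = 3^13 = 1594323
p_3^5 = 5^5 = 3125
p_4^8 = 7^8 = 5764801
p_5^2 = 11^2 = 121
Product = 6950659586196768750

6950659586196768750


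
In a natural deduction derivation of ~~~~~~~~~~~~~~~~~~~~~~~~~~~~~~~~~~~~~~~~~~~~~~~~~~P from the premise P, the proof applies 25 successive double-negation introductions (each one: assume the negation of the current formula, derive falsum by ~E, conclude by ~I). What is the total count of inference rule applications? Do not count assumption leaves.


Each double-negation introduction (from C infer ~~C) uses 2 inference nodes: one ~E (C and ~C give falsum) and one ~I (discharge ~C).
25 double negations = 25 * 2 = 50 inference nodes.

50


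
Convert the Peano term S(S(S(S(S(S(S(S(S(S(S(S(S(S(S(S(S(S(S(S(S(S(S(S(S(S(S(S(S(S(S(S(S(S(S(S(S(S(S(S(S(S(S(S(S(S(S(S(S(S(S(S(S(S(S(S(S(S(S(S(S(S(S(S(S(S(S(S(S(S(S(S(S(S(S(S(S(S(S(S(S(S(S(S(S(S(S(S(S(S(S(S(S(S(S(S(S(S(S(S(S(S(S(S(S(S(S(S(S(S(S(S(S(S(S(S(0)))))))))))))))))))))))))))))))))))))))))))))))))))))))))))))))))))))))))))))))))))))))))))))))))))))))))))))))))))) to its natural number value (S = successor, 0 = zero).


Counting successors applied to 0:
116 applications of S to 0 = 116

116


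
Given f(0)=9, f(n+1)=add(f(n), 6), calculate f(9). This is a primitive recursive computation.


f(0) = 9
f(1) = add(f(0), 6) = add(9, 6) = 15
f(2) = add(f(1), 6) = add(15, 6) = 21
f(3) = add(f(2), 6) = add(21, 6) = 27
f(4) = add(f(3), 6) = add(27, 6) = 33
f(5) = add(f(4), 6) = add(33, 6) = 39
f(6) = add(f(5), 6) = add(39, 6) = 45
f(7) = add(f(6), 6) = add(45, 6) = 51
f(8) = add(f(7), 6) = add(51, 6) = 57
f(9) = add(f(8), 6) = add(57, 6) = 63


63


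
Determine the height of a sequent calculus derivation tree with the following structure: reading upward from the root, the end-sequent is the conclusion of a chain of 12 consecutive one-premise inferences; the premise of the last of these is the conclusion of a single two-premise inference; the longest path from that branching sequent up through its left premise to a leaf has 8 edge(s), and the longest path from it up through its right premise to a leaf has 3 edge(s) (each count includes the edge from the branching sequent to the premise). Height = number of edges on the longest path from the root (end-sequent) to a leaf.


Longest path through the left premise: 8 edges (measured from the branching sequent)
Longest path through the right premise: 3 edges
Height of the subtree rooted at the branching sequent: max(8, 3) = 8
The branching sequent sits 12 edges above the root (the chain of one-premise inferences), so height = 8 + 12 = 20

20


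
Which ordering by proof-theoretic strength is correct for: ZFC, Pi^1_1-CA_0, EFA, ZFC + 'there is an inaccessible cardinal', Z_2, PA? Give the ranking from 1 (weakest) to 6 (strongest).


Ordering by consistency strength:
1. EFA
2. PA
3. Pi^1_1-CA_0
4. Z_2
5. ZFC
6. ZFC + 'there is an inaccessible cardinal'


ZFC=5, Pi^1_1-CA_0=3, EFA=1, ZFC + 'there is an inaccessible cardinal'=6, Z_2=4, PA=2


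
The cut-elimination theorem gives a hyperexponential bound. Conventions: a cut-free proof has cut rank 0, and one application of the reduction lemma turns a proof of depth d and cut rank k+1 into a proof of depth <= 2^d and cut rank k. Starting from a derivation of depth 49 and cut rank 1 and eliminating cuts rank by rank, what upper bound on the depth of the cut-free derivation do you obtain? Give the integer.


Each rank reduction sends depth d to at most 2^d; cut rank r needs r reductions.
2_0(49) = 49
2_1(49) = 2^49 = 562949953421312
Cut-free depth bound = 562949953421312

562949953421312


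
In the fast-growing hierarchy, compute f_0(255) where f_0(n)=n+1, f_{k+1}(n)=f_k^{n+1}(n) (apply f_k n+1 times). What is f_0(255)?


f_0(255) = 255 + 1 = 256

256


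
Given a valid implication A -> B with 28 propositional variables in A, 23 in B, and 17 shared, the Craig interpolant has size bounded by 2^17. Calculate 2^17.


Shared atoms = 17
Craig interpolant size bound = 2^17
= 131072

131072


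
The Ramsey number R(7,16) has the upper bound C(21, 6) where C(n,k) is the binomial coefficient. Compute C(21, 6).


R(7,16) <= C(7+16-2, 7-1) = C(21, 6)
C(21, 6) = 21! / (6! * 15!)
= 54264

54264


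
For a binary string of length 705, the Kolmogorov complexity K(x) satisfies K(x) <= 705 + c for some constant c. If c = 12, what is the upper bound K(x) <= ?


K(x) <= |x| + c = 705 + 12 = 717

717


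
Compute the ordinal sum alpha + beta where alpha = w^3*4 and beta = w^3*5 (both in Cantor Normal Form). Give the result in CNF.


Ordinal addition w^3*4 + w^3*5:
Both terms have the same exponent 3.
w^e*c + w^e*d = w^e*(c+d).
Result = w^3*(4+5) = w^3*9

w^3*9


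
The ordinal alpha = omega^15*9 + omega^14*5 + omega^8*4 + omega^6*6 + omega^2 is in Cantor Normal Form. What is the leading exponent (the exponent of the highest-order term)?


CNF: omega^15*9 + omega^14*5 + omega^8*4 + omega^6*6 + omega^2
The leading term is omega^15*9, which has exponent 15.

15


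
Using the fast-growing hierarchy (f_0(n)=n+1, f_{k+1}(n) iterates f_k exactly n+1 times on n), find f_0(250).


f_0(250) = 250 + 1 = 251

251


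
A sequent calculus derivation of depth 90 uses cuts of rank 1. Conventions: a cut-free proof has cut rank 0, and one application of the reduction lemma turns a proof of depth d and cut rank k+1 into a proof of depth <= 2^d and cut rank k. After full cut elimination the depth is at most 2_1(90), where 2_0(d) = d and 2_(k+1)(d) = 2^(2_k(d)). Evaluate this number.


Each rank reduction sends depth d to at most 2^d; cut rank r needs r reductions.
2_0(90) = 90
2_1(90) = 2^90 = 1237940039285380274899124224
Cut-free depth bound = 1237940039285380274899124224

1237940039285380274899124224


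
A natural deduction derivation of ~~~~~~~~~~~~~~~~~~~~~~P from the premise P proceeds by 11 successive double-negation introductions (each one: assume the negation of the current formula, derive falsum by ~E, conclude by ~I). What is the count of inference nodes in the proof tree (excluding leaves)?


Each double-negation introduction (from C infer ~~C) uses 2 inference nodes: one ~E (C and ~C give falsum) and one ~I (discharge ~C).
11 double negations = 11 * 2 = 22 inference nodes.

22


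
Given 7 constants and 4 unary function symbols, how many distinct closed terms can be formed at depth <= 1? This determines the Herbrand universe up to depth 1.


Herbrand terms by depth:
Depth 0: 7 constants
Depth 1: 28 new terms (running total: 35)
Total distinct ground terms = 35

35


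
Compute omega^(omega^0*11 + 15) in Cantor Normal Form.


omega^(omega^0*11 + 15):
omega^0 = 1, so the exponent is 11 + 15 = 26 (finite ordinal addition).
Result = omega^26, already a single CNF term.

omega^26


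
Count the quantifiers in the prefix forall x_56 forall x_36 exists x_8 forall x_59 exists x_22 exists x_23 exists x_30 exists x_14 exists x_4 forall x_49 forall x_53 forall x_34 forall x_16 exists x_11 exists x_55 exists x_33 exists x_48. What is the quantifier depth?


Quantifier prefix has 17 quantifier symbols.
Quantifier depth = 17

17


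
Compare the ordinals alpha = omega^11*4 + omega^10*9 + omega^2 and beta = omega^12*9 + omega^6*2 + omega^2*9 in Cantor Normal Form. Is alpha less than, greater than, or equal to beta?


Compare term by term from highest exponent:
alpha = omega^11*4 + omega^10*9 + omega^2
beta = omega^12*9 + omega^6*2 + omega^2*9
Term 1: alpha has omega^11*4, beta has omega^12*9
Term 2: alpha has omega^10*9, beta has omega^6*2
Term 3: alpha has omega^2*1, beta has omega^2*9
Result: alpha < beta

alpha < beta


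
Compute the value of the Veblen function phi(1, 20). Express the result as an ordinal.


phi(1, 20):
phi(1, beta) = epsilon_beta (the beta-th epsilon number).
phi(1, 20) = epsilon_20

epsilon_20


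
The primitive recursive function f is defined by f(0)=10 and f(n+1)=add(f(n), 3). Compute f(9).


f(0) = 10
f(1) = add(f(0), 3) = add(10, 3) = 13
f(2) = add(f(1), 3) = add(13, 3) = 16
f(3) = add(f(2), 3) = add(16, 3) = 19
f(4) = add(f(3), 3) = add(19, 3) = 22
f(5) = add(f(4), 3) = add(22, 3) = 25
f(6) = add(f(5), 3) = add(25, 3) = 28
f(7) = add(f(6), 3) = add(28, 3) = 31
f(8) = add(f(7), 3) = add(31, 3) = 34
f(9) = add(f(8), 3) = add(34, 3) = 37


37


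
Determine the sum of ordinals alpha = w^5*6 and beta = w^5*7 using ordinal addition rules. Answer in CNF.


Ordinal addition w^5*6 + w^5*7:
Both terms have the same exponent 5.
w^e*c + w^e*d = w^e*(c+d).
Result = w^5*(6+7) = w^5*13

w^5*13


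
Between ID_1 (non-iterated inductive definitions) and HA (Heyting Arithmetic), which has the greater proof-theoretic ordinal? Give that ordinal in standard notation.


Proof-theoretic ordinal of ID_1 (non-iterated inductive definitions): psi_0(epsilon_{Omega+1})
Proof-theoretic ordinal of HA (Heyting Arithmetic): epsilon_0
Comparing: epsilon_0 < psi_0(epsilon_{Omega+1}).
The larger ordinal is psi_0(epsilon_{Omega+1}) (from ID_1 (non-iterated inductive definitions)).

psi_0(epsilon_{Omega+1})


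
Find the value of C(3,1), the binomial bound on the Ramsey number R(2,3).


R(2,3) <= C(2+3-2, 2-1) = C(3, 1)
C(3, 1) = 3! / (1! * 2!)
= 3

3


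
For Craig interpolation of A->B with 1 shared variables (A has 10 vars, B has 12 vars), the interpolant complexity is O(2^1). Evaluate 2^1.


Shared atoms = 1
Craig interpolant size bound = 2^1
= 2

2


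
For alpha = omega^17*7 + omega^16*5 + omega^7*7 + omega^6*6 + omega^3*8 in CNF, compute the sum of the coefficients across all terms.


CNF: omega^17*7 + omega^16*5 + omega^7*7 + omega^6*6 + omega^3*8
Coefficients: 7 + 5 + 7 + 6 + 8 = 33

33


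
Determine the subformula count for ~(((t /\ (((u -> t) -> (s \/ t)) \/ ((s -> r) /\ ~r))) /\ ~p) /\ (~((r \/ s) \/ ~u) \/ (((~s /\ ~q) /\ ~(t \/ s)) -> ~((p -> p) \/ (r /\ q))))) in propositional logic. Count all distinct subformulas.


Formula: ~(((t /\ (((u -> t) -> (s \/ t)) \/ ((s -> r) /\ ~r))) /\ ~p) /\ (~((r \/ s) \/ ~u) \/ (((~s /\ ~q) /\ ~(t \/ s)) -> ~((p -> p) \/ (r /\ q)))))
Subformulas found:
  1. r
  2. p
  3. q
  4. u
  5. s
  6. t
  7. ~p
  8. ~u
  9. ~s
  10. ~r
  11. ~q
  12. (s -> r)
  13. (r \/ s)
  14. (u -> t)
  15. (p -> p)
  16. (s \/ t)
  17. (t \/ s)
  18. (r /\ q)
  19. ~(t \/ s)
  20. (~s /\ ~q)
  21. ((r \/ s) \/ ~u)
  22. ((s -> r) /\ ~r)
  23. ~((r \/ s) \/ ~u)
  24. ((p -> p) \/ (r /\ q))
  25. ((u -> t) -> (s \/ t))
  26. ~((p -> p) \/ (r /\ q))
  27. ((~s /\ ~q) /\ ~(t \/ s))
  28. (((u -> t) -> (s \/ t)) \/ ((s -> r) /\ ~r))
  29. (t /\ (((u -> t) -> (s \/ t)) \/ ((s -> r) /\ ~r)))
  30. (((~s /\ ~q) /\ ~(t \/ s)) -> ~((p -> p) \/ (r /\ q)))
  31. ((t /\ (((u -> t) -> (s \/ t)) \/ ((s -> r) /\ ~r))) /\ ~p)
  32. (~((r \/ s) \/ ~u) \/ (((~s /\ ~q) /\ ~(t \/ s)) -> ~((p -> p) \/ (r /\ q))))
  33. (((t /\ (((u -> t) -> (s \/ t)) \/ ((s -> r) /\ ~r))) /\ ~p) /\ (~((r \/ s) \/ ~u) \/ (((~s /\ ~q) /\ ~(t \/ s)) -> ~((p -> p) \/ (r /\ q)))))
  34. ~(((t /\ (((u -> t) -> (s \/ t)) \/ ((s -> r) /\ ~r))) /\ ~p) /\ (~((r \/ s) \/ ~u) \/ (((~s /\ ~q) /\ ~(t \/ s)) -> ~((p -> p) \/ (r /\ q)))))
Total distinct subformulas = 34

34


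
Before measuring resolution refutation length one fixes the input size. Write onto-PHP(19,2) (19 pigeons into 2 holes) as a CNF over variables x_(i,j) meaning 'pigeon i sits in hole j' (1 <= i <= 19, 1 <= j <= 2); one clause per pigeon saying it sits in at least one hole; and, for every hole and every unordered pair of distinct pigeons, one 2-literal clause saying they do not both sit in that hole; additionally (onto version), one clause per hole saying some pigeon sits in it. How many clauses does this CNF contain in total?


onto-PHP(19,2): 19 pigeons, 2 holes, 19*2 = 38 variables.
- pigeon clauses: one per pigeon -> 19 clauses
- hole clauses: 2 holes * C(19,2) = 2 * 171 -> 342 clauses
- onto clauses: one per hole -> 2 clauses
Total clauses = 19 + 342 + 2 = 363

363


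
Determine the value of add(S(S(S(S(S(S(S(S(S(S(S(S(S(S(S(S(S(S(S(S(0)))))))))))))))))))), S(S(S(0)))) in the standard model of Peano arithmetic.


add(S^20(0), S^3(0)):
S^20(0) = 20
S^3(0) = 3
20 + 3 = 23

23


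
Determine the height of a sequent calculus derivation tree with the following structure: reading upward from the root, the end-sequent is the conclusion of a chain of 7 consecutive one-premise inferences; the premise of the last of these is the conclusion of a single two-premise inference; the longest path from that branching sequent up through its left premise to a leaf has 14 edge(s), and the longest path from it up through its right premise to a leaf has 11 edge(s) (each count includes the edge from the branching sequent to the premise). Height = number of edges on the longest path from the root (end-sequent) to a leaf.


Longest path through the left premise: 14 edges (measured from the branching sequent)
Longest path through the right premise: 11 edges
Height of the subtree rooted at the branching sequent: max(14, 11) = 14
The branching sequent sits 7 edges above the root (the chain of one-premise inferences), so height = 14 + 7 = 21

21


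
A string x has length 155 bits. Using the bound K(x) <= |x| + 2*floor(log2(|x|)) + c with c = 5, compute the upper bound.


floor(log2(155)) = 7
2 * 7 = 14
K(x) <= 155 + 14 + 5 = 174

174


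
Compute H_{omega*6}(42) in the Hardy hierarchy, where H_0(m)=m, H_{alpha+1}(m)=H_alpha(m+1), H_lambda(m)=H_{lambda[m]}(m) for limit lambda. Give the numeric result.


H_{omega*6}(42):
For the Hardy hierarchy, H_{omega*k}(n) = 2^k * n.
2^6 = 64.
64 * 42 = 2688

2688


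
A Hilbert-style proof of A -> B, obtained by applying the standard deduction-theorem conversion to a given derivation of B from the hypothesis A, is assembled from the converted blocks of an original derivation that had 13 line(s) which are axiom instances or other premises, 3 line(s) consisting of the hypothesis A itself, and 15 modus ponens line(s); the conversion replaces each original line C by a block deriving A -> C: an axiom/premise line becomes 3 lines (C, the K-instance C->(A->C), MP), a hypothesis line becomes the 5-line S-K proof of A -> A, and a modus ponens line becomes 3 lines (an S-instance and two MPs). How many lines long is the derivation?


Deduction-theorem conversion, block by block:
- 13 axiom/premise lines -> 3 lines each = 39
- 3 hypothesis lines -> 5 lines each (identity proof A->A) = 15
- 15 MP lines -> 3 lines each (S-instance, MP, MP) = 45
Total = 39 + 15 + 45 = 99 lines.

99


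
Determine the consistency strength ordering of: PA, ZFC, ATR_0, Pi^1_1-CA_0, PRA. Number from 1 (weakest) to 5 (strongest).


Ordering by consistency strength:
1. PRA
2. PA
3. ATR_0
4. Pi^1_1-CA_0
5. ZFC


PA=2, ZFC=5, ATR_0=3, Pi^1_1-CA_0=4, PRA=1


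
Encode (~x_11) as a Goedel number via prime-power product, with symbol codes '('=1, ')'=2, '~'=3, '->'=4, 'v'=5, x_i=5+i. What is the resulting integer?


Formula: (~x_11)
Symbol codes: [1, 3, 16, 2]
Primes: [2, 3, 5, 7]
p_1^1 = 2^1 = 2
p_2^3 = 3^3 = 27
p_3^16 = 5^16 = 152587890625
p_4^2 = 7^2 = 49
Product = 403747558593750

403747558593750


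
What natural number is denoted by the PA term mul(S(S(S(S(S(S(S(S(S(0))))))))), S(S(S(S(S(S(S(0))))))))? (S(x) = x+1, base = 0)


mul(S^9(0), S^7(0)):
S^9(0) = 9
S^7(0) = 7
9 * 7 = 63

63


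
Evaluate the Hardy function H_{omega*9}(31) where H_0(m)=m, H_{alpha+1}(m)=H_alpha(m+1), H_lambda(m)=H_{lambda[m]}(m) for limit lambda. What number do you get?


H_{omega*9}(31):
For the Hardy hierarchy, H_{omega*k}(n) = 2^k * n.
2^9 = 512.
512 * 31 = 15872

15872


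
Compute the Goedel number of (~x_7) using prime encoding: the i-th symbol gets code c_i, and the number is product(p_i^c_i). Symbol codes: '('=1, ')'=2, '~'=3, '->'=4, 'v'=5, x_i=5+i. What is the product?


Formula: (~x_7)
Symbol codes: [1, 3, 12, 2]
Primes: [2, 3, 5, 7]
p_1^1 = 2^1 = 2
p_2^3 = 3^3 = 27
p_3^12 = 5^12 = 244140625
p_4^2 = 7^2 = 49
Product = 645996093750

645996093750
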